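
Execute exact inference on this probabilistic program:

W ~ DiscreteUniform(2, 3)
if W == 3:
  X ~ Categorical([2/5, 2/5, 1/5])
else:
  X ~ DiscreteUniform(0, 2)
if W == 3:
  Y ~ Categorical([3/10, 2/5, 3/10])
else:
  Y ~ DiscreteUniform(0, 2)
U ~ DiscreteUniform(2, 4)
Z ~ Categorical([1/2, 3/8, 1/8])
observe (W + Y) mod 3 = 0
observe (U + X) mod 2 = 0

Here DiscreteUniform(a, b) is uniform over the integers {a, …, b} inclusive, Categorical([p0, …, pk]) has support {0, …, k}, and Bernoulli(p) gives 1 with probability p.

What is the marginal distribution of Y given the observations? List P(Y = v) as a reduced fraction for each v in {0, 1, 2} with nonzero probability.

P(Y=0) = 108/233, P(Y=1) = 125/233

Enumerate traces; 30 have nonzero weight after conditioning:
  (W=2, X=0, Y=1, U=2, Z=0) weight 1/108
  (W=2, X=0, Y=1, U=2, Z=1) weight 1/144
  (W=2, X=0, Y=1, U=2, Z=2) weight 1/432
  (W=2, X=0, Y=1, U=4, Z=0) weight 1/108
  (W=2, X=0, Y=1, U=4, Z=1) weight 1/144
  (W=2, X=0, Y=1, U=4, Z=2) weight 1/432
  (W=2, X=1, Y=1, U=3, Z=0) weight 1/108
  (W=2, X=1, Y=1, U=3, Z=1) weight 1/144
  (W=3, X=0, Y=0, U=2, Z=0) weight 1/100
  … 21 more
Group by Y:
  weight(Y=0) = 2/25
  weight(Y=1) = 5/54
Total weight = 2/25 + 5/54 = 233/1350
P(Y=0 | obs) = 2/25 / 233/1350 = 108/233
P(Y=1 | obs) = 5/54 / 233/1350 = 125/233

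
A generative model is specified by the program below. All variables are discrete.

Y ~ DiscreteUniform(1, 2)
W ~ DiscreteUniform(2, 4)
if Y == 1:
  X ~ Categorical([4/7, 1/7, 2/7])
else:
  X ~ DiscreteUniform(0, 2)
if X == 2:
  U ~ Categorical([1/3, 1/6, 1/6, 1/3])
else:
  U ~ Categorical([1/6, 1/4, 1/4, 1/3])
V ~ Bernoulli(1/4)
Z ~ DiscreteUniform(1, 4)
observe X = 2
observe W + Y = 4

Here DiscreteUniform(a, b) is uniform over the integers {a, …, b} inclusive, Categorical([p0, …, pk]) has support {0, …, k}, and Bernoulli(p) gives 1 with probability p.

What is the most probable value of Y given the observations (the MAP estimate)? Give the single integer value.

argmax_v P(Y = v | obs) = 2

Enumerate traces; 64 have nonzero weight after conditioning:
  (Y=1, W=3, X=2, U=0, V=0, Z=1) weight 1/336
  (Y=1, W=3, X=2, U=0, V=0, Z=2) weight 1/336
  (Y=1, W=3, X=2, U=0, V=0, Z=3) weight 1/336
  (Y=1, W=3, X=2, U=0, V=0, Z=4) weight 1/336
  (Y=1, W=3, X=2, U=0, V=1, Z=1) weight 1/1008
  (Y=1, W=3, X=2, U=0, V=1, Z=2) weight 1/1008
  (Y=1, W=3, X=2, U=0, V=1, Z=3) weight 1/1008
  (Y=1, W=3, X=2, U=0, V=1, Z=4) weight 1/1008
  (Y=2, W=2, X=2, U=0, V=0, Z=1) weight 1/288
  … 55 more
Group by Y:
  weight(Y=1) = 1/21
  weight(Y=2) = 1/18
Total weight = 1/21 + 1/18 = 13/126
P(Y=1 | obs) = 1/21 / 13/126 = 6/13
P(Y=2 | obs) = 1/18 / 13/126 = 7/13
argmax = 2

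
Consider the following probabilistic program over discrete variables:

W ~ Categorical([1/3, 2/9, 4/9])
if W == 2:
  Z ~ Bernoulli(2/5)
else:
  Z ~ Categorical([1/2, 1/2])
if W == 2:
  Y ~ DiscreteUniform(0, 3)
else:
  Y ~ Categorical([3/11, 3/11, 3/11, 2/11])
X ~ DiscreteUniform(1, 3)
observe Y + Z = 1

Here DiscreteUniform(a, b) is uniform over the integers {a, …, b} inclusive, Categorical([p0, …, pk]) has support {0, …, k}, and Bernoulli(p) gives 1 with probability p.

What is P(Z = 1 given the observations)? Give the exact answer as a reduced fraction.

Enumerate traces; 18 have nonzero weight after conditioning:
  (W=0, Z=0, Y=1, X=1) weight 1/66
  (W=0, Z=0, Y=1, X=2) weight 1/66
  (W=0, Z=0, Y=1, X=3) weight 1/66
  (W=0, Z=1, Y=0, X=1) weight 1/66
  (W=0, Z=1, Y=0, X=2) weight 1/66
  (W=0, Z=1, Y=0, X=3) weight 1/66
  (W=1, Z=0, Y=1, X=1) weight 1/99
  (W=1, Z=0, Y=1, X=2) weight 1/99
  … 10 more
Group by Z:
  weight(Z=0) = 47/330
  weight(Z=1) = 119/990
Total weight = 47/330 + 119/990 = 26/99
P(Z=0 | obs) = 47/330 / 26/99 = 141/260
P(Z=1 | obs) = 119/990 / 26/99 = 119/260

P(Z = 1 | obs) = 119/260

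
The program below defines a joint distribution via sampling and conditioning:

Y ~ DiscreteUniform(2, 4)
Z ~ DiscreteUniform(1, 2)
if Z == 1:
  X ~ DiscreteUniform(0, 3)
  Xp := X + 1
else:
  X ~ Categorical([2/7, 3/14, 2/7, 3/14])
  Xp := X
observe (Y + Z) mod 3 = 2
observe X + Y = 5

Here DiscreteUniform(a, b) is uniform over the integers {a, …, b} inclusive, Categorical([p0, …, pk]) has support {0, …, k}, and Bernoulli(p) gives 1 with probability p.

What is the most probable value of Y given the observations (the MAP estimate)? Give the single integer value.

argmax_v P(Y = v | obs) = 3

Enumerate traces; 2 have nonzero weight after conditioning:
  (Y=3, Z=2, X=2) weight 1/21
  (Y=4, Z=1, X=1) weight 1/24
Group by Y:
  weight(Y=3) = 1/21
  weight(Y=4) = 1/24
Total weight = 1/21 + 1/24 = 5/56
P(Y=3 | obs) = 1/21 / 5/56 = 8/15
P(Y=4 | obs) = 1/24 / 5/56 = 7/15
argmax = 3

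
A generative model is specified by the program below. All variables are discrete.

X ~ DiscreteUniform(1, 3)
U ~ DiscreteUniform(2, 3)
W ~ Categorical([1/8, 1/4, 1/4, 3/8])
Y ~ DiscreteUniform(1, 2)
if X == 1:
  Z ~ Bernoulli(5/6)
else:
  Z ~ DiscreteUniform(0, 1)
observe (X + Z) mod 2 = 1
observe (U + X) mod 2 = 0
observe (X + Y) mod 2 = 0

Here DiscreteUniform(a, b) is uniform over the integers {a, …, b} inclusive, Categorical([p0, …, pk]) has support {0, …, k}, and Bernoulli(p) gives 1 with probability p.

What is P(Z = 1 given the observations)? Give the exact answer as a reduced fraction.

Enumerate traces; 12 have nonzero weight after conditioning:
  (X=1, U=3, W=0, Y=1, Z=0) weight 1/576
  (X=1, U=3, W=1, Y=1, Z=0) weight 1/288
  (X=1, U=3, W=2, Y=1, Z=0) weight 1/288
  (X=1, U=3, W=3, Y=1, Z=0) weight 1/192
  (X=2, U=2, W=0, Y=2, Z=1) weight 1/192
  (X=2, U=2, W=1, Y=2, Z=1) weight 1/96
  (X=2, U=2, W=2, Y=2, Z=1) weight 1/96
  (X=2, U=2, W=3, Y=2, Z=1) weight 1/64
  … 4 more
Group by Z:
  weight(Z=0) = 1/18
  weight(Z=1) = 1/24
Total weight = 1/18 + 1/24 = 7/72
P(Z=0 | obs) = 1/18 / 7/72 = 4/7
P(Z=1 | obs) = 1/24 / 7/72 = 3/7

P(Z = 1 | obs) = 3/7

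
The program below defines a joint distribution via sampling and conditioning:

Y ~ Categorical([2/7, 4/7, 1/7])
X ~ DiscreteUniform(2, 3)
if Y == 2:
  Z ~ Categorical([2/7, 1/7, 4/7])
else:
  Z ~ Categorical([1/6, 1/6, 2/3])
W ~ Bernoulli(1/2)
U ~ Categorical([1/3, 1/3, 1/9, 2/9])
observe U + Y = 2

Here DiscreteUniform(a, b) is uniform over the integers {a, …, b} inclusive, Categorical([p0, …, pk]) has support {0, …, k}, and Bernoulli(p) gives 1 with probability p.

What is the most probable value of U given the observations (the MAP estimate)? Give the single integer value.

Enumerate traces; 36 have nonzero weight after conditioning:
  (Y=0, X=2, Z=0, W=0, U=2) weight 1/756
  (Y=0, X=2, Z=0, W=1, U=2) weight 1/756
  (Y=0, X=2, Z=1, W=0, U=2) weight 1/756
  (Y=0, X=2, Z=1, W=1, U=2) weight 1/756
  (Y=0, X=2, Z=2, W=0, U=2) weight 1/189
  (Y=0, X=2, Z=2, W=1, U=2) weight 1/189
  (Y=0, X=3, Z=0, W=0, U=2) weight 1/756
  (Y=0, X=3, Z=0, W=1, U=2) weight 1/756
  (Y=1, X=2, Z=0, W=0, U=1) weight 1/126
  (Y=2, X=2, Z=0, W=0, U=0) weight 1/294
  … 26 more
Group by U:
  weight(U=0) = 1/21
  weight(U=1) = 4/21
  weight(U=2) = 2/63
Total weight = 1/21 + 4/21 + 2/63 = 17/63
P(U=0 | obs) = 1/21 / 17/63 = 3/17
P(U=1 | obs) = 4/21 / 17/63 = 12/17
P(U=2 | obs) = 2/63 / 17/63 = 2/17
argmax = 1

argmax_v P(U = v | obs) = 1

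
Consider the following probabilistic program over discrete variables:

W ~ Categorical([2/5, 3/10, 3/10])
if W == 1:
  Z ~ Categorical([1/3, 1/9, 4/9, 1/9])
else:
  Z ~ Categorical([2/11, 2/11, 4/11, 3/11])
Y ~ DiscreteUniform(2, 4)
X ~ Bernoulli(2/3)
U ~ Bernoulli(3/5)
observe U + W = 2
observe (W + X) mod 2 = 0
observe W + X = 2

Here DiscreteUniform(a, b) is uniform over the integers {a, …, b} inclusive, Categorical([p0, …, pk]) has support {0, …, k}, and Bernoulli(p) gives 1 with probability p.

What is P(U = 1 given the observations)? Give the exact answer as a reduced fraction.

P(U = 1 | obs) = 3/4

Enumerate traces; 24 have nonzero weight after conditioning:
  (W=1, Z=0, Y=2, X=1, U=1) weight 1/75
  (W=1, Z=0, Y=3, X=1, U=1) weight 1/75
  (W=1, Z=0, Y=4, X=1, U=1) weight 1/75
  (W=1, Z=1, Y=2, X=1, U=1) weight 1/225
  (W=1, Z=1, Y=3, X=1, U=1) weight 1/225
  (W=1, Z=1, Y=4, X=1, U=1) weight 1/225
  (W=1, Z=2, Y=2, X=1, U=1) weight 4/225
  (W=1, Z=2, Y=3, X=1, U=1) weight 4/225
  (W=2, Z=0, Y=2, X=0, U=0) weight 2/825
  … 15 more
Group by U:
  weight(U=0) = 1/25
  weight(U=1) = 3/25
Total weight = 1/25 + 3/25 = 4/25
P(U=0 | obs) = 1/25 / 4/25 = 1/4
P(U=1 | obs) = 3/25 / 4/25 = 3/4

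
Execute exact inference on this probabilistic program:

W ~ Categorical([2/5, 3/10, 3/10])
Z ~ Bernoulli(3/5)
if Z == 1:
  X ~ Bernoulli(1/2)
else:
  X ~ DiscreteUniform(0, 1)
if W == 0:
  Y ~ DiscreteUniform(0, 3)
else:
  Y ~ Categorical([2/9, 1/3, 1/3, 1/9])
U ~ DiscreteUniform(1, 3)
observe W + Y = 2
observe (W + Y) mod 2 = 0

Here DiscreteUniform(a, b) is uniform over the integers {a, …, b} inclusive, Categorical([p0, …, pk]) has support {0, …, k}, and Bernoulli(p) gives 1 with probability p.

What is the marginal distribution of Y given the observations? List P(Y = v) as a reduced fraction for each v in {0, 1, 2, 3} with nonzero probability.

P(Y=0) = 1/4, P(Y=1) = 3/8, P(Y=2) = 3/8

Enumerate traces; 36 have nonzero weight after conditioning:
  (W=0, Z=0, X=0, Y=2, U=1) weight 1/150
  (W=0, Z=0, X=0, Y=2, U=2) weight 1/150
  (W=0, Z=0, X=0, Y=2, U=3) weight 1/150
  (W=0, Z=0, X=1, Y=2, U=1) weight 1/150
  (W=0, Z=0, X=1, Y=2, U=2) weight 1/150
  (W=0, Z=0, X=1, Y=2, U=3) weight 1/150
  (W=0, Z=1, X=0, Y=2, U=1) weight 1/100
  (W=0, Z=1, X=0, Y=2, U=2) weight 1/100
  (W=1, Z=0, X=0, Y=1, U=1) weight 1/150
  (W=2, Z=0, X=0, Y=0, U=1) weight 1/225
  … 26 more
Group by Y:
  weight(Y=0) = 1/15
  weight(Y=1) = 1/10
  weight(Y=2) = 1/10
Total weight = 1/15 + 1/10 + 1/10 = 4/15
P(Y=0 | obs) = 1/15 / 4/15 = 1/4
P(Y=1 | obs) = 1/10 / 4/15 = 3/8
P(Y=2 | obs) = 1/10 / 4/15 = 3/8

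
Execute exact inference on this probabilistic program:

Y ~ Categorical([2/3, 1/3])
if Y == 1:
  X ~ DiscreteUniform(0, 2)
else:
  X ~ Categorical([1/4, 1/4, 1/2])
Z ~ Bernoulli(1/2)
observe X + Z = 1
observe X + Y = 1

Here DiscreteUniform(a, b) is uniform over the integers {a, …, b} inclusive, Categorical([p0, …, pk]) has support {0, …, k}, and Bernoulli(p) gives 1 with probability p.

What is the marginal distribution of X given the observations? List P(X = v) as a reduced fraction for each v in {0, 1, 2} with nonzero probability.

P(X=0) = 2/5, P(X=1) = 3/5

Enumerate traces; 2 have nonzero weight after conditioning:
  (Y=0, X=1, Z=0) weight 1/12
  (Y=1, X=0, Z=1) weight 1/18
Group by X:
  weight(X=0) = 1/18
  weight(X=1) = 1/12
Total weight = 1/18 + 1/12 = 5/36
P(X=0 | obs) = 1/18 / 5/36 = 2/5
P(X=1 | obs) = 1/12 / 5/36 = 3/5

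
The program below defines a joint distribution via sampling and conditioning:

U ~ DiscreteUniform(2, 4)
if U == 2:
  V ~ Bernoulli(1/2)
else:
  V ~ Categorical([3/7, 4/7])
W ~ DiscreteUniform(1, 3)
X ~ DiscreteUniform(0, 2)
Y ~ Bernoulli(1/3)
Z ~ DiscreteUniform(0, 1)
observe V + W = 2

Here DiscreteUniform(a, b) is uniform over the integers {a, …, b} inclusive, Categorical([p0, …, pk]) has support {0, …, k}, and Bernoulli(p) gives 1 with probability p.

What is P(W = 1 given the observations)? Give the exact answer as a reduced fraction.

P(W = 1 | obs) = 23/42

Enumerate traces; 72 have nonzero weight after conditioning:
  (U=2, V=0, W=2, X=0, Y=0, Z=0) weight 1/162
  (U=2, V=0, W=2, X=0, Y=0, Z=1) weight 1/162
  (U=2, V=0, W=2, X=0, Y=1, Z=0) weight 1/324
  (U=2, V=0, W=2, X=0, Y=1, Z=1) weight 1/324
  (U=2, V=0, W=2, X=1, Y=0, Z=0) weight 1/162
  (U=2, V=0, W=2, X=1, Y=0, Z=1) weight 1/162
  (U=2, V=0, W=2, X=1, Y=1, Z=0) weight 1/324
  (U=2, V=0, W=2, X=1, Y=1, Z=1) weight 1/324
  (U=2, V=1, W=1, X=0, Y=0, Z=0) weight 1/162
  … 63 more
Group by W:
  weight(W=1) = 23/126
  weight(W=2) = 19/126
Total weight = 23/126 + 19/126 = 1/3
P(W=1 | obs) = 23/126 / 1/3 = 23/42
P(W=2 | obs) = 19/126 / 1/3 = 19/42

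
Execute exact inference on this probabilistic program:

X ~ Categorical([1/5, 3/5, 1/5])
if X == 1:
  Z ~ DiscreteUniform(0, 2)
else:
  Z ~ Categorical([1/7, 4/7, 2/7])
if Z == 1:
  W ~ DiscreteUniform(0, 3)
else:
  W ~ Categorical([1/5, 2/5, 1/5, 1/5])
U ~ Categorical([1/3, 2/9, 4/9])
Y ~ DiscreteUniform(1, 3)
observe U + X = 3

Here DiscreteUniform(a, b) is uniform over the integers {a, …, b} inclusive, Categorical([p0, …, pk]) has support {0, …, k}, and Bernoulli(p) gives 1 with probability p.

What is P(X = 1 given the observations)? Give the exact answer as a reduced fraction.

P(X = 1 | obs) = 6/7

Enumerate traces; 72 have nonzero weight after conditioning:
  (X=1, Z=0, W=0, U=2, Y=1) weight 4/675
  (X=1, Z=0, W=0, U=2, Y=2) weight 4/675
  (X=1, Z=0, W=0, U=2, Y=3) weight 4/675
  (X=1, Z=0, W=1, U=2, Y=1) weight 8/675
  (X=1, Z=0, W=1, U=2, Y=2) weight 8/675
  (X=1, Z=0, W=1, U=2, Y=3) weight 8/675
  (X=1, Z=0, W=2, U=2, Y=1) weight 4/675
  (X=1, Z=0, W=2, U=2, Y=2) weight 4/675
  (X=2, Z=0, W=0, U=1, Y=1) weight 2/4725
  … 63 more
Group by X:
  weight(X=1) = 4/15
  weight(X=2) = 2/45
Total weight = 4/15 + 2/45 = 14/45
P(X=1 | obs) = 4/15 / 14/45 = 6/7
P(X=2 | obs) = 2/45 / 14/45 = 1/7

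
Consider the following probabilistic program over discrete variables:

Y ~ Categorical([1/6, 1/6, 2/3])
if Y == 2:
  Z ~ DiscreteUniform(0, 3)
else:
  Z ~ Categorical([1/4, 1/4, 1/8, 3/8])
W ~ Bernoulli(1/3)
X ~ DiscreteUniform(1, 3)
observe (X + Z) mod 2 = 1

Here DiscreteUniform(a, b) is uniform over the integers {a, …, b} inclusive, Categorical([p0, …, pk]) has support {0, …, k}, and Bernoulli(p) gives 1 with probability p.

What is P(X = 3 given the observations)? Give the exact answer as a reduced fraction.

Enumerate traces; 36 have nonzero weight after conditioning:
  (Y=0, Z=0, W=0, X=1) weight 1/108
  (Y=0, Z=0, W=0, X=3) weight 1/108
  (Y=0, Z=0, W=1, X=1) weight 1/216
  (Y=0, Z=0, W=1, X=3) weight 1/216
  (Y=0, Z=1, W=0, X=2) weight 1/108
  (Y=0, Z=1, W=1, X=2) weight 1/216
  (Y=0, Z=2, W=0, X=1) weight 1/216
  (Y=0, Z=2, W=0, X=3) weight 1/216
  … 28 more
Group by X:
  weight(X=1) = 11/72
  weight(X=2) = 13/72
  weight(X=3) = 11/72
Total weight = 11/72 + 13/72 + 11/72 = 35/72
P(X=1 | obs) = 11/72 / 35/72 = 11/35
P(X=2 | obs) = 13/72 / 35/72 = 13/35
P(X=3 | obs) = 11/72 / 35/72 = 11/35

P(X = 3 | obs) = 11/35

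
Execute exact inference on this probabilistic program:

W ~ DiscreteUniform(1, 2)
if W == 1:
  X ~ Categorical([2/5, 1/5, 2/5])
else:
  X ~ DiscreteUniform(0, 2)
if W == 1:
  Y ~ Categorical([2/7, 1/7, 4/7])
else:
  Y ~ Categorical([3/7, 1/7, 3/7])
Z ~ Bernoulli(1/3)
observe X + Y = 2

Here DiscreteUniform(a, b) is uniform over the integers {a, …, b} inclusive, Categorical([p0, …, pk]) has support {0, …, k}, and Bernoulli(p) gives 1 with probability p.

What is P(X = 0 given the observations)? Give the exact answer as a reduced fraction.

P(X = 0 | obs) = 39/74

Enumerate traces; 12 have nonzero weight after conditioning:
  (W=1, X=0, Y=2, Z=0) weight 8/105
  (W=1, X=0, Y=2, Z=1) weight 4/105
  (W=1, X=1, Y=1, Z=0) weight 1/105
  (W=1, X=1, Y=1, Z=1) weight 1/210
  (W=1, X=2, Y=0, Z=0) weight 4/105
  (W=1, X=2, Y=0, Z=1) weight 2/105
  (W=2, X=0, Y=2, Z=0) weight 1/21
  (W=2, X=0, Y=2, Z=1) weight 1/42
  … 4 more
Group by X:
  weight(X=0) = 13/70
  weight(X=1) = 4/105
  weight(X=2) = 9/70
Total weight = 13/70 + 4/105 + 9/70 = 37/105
P(X=0 | obs) = 13/70 / 37/105 = 39/74
P(X=1 | obs) = 4/105 / 37/105 = 4/37
P(X=2 | obs) = 9/70 / 37/105 = 27/74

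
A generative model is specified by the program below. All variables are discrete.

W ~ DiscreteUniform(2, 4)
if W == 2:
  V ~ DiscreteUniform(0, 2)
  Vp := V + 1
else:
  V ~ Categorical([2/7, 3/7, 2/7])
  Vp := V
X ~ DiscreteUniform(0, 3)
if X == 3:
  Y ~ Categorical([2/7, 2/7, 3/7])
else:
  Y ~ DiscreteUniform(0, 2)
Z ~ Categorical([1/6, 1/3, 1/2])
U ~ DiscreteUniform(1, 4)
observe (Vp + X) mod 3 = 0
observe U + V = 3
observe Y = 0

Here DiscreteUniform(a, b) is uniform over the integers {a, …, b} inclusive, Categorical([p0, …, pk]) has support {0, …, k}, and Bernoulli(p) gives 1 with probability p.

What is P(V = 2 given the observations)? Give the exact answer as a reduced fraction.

P(V = 2 | obs) = 35/111

Enumerate traces; 36 have nonzero weight after conditioning:
  (W=2, V=0, X=2, Y=0, Z=0, U=3) weight 1/2592
  (W=2, V=0, X=2, Y=0, Z=1, U=3) weight 1/1296
  (W=2, V=0, X=2, Y=0, Z=2, U=3) weight 1/864
  (W=2, V=1, X=1, Y=0, Z=0, U=2) weight 1/2592
  (W=2, V=1, X=1, Y=0, Z=1, U=2) weight 1/1296
  (W=2, V=1, X=1, Y=0, Z=2, U=2) weight 1/864
  (W=2, V=2, X=0, Y=0, Z=0, U=1) weight 1/2592
  (W=2, V=2, X=0, Y=0, Z=1, U=1) weight 1/1296
  … 28 more
Group by V:
  weight(V=0) = 205/21168
  weight(V=1) = 25/3024
  weight(V=2) = 25/3024
Total weight = 205/21168 + 25/3024 + 25/3024 = 185/7056
P(V=0 | obs) = 205/21168 / 185/7056 = 41/111
P(V=1 | obs) = 25/3024 / 185/7056 = 35/111
P(V=2 | obs) = 25/3024 / 185/7056 = 35/111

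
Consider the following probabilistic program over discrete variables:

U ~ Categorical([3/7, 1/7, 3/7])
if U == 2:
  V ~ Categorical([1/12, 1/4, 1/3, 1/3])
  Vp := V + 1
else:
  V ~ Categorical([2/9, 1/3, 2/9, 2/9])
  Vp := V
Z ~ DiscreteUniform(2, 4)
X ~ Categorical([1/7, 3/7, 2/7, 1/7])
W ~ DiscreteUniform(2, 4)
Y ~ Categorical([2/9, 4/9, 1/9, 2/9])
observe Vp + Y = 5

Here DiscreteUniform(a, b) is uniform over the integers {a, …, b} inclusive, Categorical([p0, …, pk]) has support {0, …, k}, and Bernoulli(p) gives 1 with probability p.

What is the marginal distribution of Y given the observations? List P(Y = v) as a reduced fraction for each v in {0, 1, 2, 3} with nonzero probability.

Enumerate traces; 252 have nonzero weight after conditioning:
  (U=0, V=2, Z=2, X=0, W=2, Y=3) weight 4/11907
  (U=0, V=2, Z=2, X=0, W=3, Y=3) weight 4/11907
  (U=0, V=2, Z=2, X=0, W=4, Y=3) weight 4/11907
  (U=0, V=2, Z=2, X=1, W=2, Y=3) weight 4/3969
  (U=0, V=2, Z=2, X=1, W=3, Y=3) weight 4/3969
  (U=0, V=2, Z=2, X=1, W=4, Y=3) weight 4/3969
  (U=0, V=2, Z=2, X=2, W=2, Y=3) weight 8/11907
  (U=0, V=2, Z=2, X=2, W=3, Y=3) weight 8/11907
  (U=0, V=3, Z=2, X=0, W=2, Y=2) weight 2/11907
  (U=2, V=3, Z=2, X=0, W=2, Y=1) weight 4/3969
  … 242 more
Group by Y:
  weight(Y=1) = 4/63
  weight(Y=2) = 17/567
  weight(Y=3) = 59/1134
Total weight = 4/63 + 17/567 + 59/1134 = 55/378
P(Y=1 | obs) = 4/63 / 55/378 = 24/55
P(Y=2 | obs) = 17/567 / 55/378 = 34/165
P(Y=3 | obs) = 59/1134 / 55/378 = 59/165

P(Y=1) = 24/55, P(Y=2) = 34/165, P(Y=3) = 59/165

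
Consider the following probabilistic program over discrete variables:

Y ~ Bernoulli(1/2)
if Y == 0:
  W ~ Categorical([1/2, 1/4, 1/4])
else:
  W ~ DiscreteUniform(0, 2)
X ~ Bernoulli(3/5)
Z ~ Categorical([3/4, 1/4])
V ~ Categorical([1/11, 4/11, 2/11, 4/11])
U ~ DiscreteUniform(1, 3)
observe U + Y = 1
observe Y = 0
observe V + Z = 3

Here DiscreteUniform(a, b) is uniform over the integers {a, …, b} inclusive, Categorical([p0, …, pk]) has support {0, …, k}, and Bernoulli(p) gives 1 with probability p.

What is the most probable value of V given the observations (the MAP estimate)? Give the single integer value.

Enumerate traces; 12 have nonzero weight after conditioning:
  (Y=0, W=0, X=0, Z=0, V=3, U=1) weight 1/110
  (Y=0, W=0, X=0, Z=1, V=2, U=1) weight 1/660
  (Y=0, W=0, X=1, Z=0, V=3, U=1) weight 3/220
  (Y=0, W=0, X=1, Z=1, V=2, U=1) weight 1/440
  (Y=0, W=1, X=0, Z=0, V=3, U=1) weight 1/220
  (Y=0, W=1, X=0, Z=1, V=2, U=1) weight 1/1320
  (Y=0, W=1, X=1, Z=0, V=3, U=1) weight 3/440
  (Y=0, W=1, X=1, Z=1, V=2, U=1) weight 1/880
  … 4 more
Group by V:
  weight(V=2) = 1/132
  weight(V=3) = 1/22
Total weight = 1/132 + 1/22 = 7/132
P(V=2 | obs) = 1/132 / 7/132 = 1/7
P(V=3 | obs) = 1/22 / 7/132 = 6/7
argmax = 3

argmax_v P(V = v | obs) = 3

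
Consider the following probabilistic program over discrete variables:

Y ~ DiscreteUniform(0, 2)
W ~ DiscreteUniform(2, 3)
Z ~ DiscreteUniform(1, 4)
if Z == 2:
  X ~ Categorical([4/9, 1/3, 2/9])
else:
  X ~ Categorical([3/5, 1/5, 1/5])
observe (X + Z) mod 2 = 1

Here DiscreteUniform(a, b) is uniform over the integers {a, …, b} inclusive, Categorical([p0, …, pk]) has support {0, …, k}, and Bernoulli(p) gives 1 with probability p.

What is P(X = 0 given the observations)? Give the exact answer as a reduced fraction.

Enumerate traces; 36 have nonzero weight after conditioning:
  (Y=0, W=2, Z=1, X=0) weight 1/40
  (Y=0, W=2, Z=1, X=2) weight 1/120
  (Y=0, W=2, Z=2, X=1) weight 1/72
  (Y=0, W=2, Z=3, X=0) weight 1/40
  (Y=0, W=2, Z=3, X=2) weight 1/120
  (Y=0, W=2, Z=4, X=1) weight 1/120
  (Y=0, W=3, Z=1, X=0) weight 1/40
  (Y=0, W=3, Z=1, X=2) weight 1/120
  … 28 more
Group by X:
  weight(X=0) = 3/10
  weight(X=1) = 2/15
  weight(X=2) = 1/10
Total weight = 3/10 + 2/15 + 1/10 = 8/15
P(X=0 | obs) = 3/10 / 8/15 = 9/16
P(X=1 | obs) = 2/15 / 8/15 = 1/4
P(X=2 | obs) = 1/10 / 8/15 = 3/16

P(X = 0 | obs) = 9/16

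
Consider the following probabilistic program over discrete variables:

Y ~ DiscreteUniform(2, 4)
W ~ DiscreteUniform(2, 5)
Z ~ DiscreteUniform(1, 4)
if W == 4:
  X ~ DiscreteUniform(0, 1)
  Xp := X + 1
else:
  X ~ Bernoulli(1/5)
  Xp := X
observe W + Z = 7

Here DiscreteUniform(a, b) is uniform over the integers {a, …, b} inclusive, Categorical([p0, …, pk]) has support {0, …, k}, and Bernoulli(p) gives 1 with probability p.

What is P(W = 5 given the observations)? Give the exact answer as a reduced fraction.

Enumerate traces; 18 have nonzero weight after conditioning:
  (Y=2, W=3, Z=4, X=0) weight 1/60
  (Y=2, W=3, Z=4, X=1) weight 1/240
  (Y=2, W=4, Z=3, X=0) weight 1/96
  (Y=2, W=4, Z=3, X=1) weight 1/96
  (Y=2, W=5, Z=2, X=0) weight 1/60
  (Y=2, W=5, Z=2, X=1) weight 1/240
  (Y=3, W=3, Z=4, X=0) weight 1/60
  (Y=3, W=3, Z=4, X=1) weight 1/240
  … 10 more
Group by W:
  weight(W=3) = 1/16
  weight(W=4) = 1/16
  weight(W=5) = 1/16
Total weight = 1/16 + 1/16 + 1/16 = 3/16
P(W=3 | obs) = 1/16 / 3/16 = 1/3
P(W=4 | obs) = 1/16 / 3/16 = 1/3
P(W=5 | obs) = 1/16 / 3/16 = 1/3

P(W = 5 | obs) = 1/3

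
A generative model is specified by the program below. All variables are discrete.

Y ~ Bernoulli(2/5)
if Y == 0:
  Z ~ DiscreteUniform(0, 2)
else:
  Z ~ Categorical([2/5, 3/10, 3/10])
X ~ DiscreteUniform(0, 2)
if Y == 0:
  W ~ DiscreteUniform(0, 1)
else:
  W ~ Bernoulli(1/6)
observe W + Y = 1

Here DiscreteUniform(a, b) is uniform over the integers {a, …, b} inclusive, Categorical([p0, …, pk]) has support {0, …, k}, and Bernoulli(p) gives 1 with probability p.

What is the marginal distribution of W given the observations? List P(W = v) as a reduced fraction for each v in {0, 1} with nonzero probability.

P(W=0) = 10/19, P(W=1) = 9/19

Enumerate traces; 18 have nonzero weight after conditioning:
  (Y=0, Z=0, X=0, W=1) weight 1/30
  (Y=0, Z=0, X=1, W=1) weight 1/30
  (Y=0, Z=0, X=2, W=1) weight 1/30
  (Y=0, Z=1, X=0, W=1) weight 1/30
  (Y=0, Z=1, X=1, W=1) weight 1/30
  (Y=0, Z=1, X=2, W=1) weight 1/30
  (Y=0, Z=2, X=0, W=1) weight 1/30
  (Y=0, Z=2, X=1, W=1) weight 1/30
  (Y=1, Z=0, X=0, W=0) weight 2/45
  … 9 more
Group by W:
  weight(W=0) = 1/3
  weight(W=1) = 3/10
Total weight = 1/3 + 3/10 = 19/30
P(W=0 | obs) = 1/3 / 19/30 = 10/19
P(W=1 | obs) = 3/10 / 19/30 = 9/19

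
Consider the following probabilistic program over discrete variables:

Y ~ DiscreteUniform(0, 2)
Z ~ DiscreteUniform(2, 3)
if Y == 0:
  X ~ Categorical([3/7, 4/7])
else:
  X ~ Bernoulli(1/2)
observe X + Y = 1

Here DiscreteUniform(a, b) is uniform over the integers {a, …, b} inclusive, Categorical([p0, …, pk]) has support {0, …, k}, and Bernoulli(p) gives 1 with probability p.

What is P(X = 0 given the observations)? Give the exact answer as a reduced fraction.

P(X = 0 | obs) = 7/15

Enumerate traces; 4 have nonzero weight after conditioning:
  (Y=0, Z=2, X=1) weight 2/21
  (Y=0, Z=3, X=1) weight 2/21
  (Y=1, Z=2, X=0) weight 1/12
  (Y=1, Z=3, X=0) weight 1/12
Group by X:
  weight(X=0) = 1/6
  weight(X=1) = 4/21
Total weight = 1/6 + 4/21 = 5/14
P(X=0 | obs) = 1/6 / 5/14 = 7/15
P(X=1 | obs) = 4/21 / 5/14 = 8/15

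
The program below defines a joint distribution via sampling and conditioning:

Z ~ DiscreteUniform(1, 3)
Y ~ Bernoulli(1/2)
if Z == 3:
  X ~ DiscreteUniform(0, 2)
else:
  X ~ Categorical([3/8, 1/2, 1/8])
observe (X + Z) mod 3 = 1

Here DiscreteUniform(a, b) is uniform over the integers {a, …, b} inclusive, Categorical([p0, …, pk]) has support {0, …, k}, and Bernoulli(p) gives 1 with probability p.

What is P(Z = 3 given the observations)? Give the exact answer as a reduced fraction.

P(Z = 3 | obs) = 2/5

Enumerate traces; 6 have nonzero weight after conditioning:
  (Z=1, Y=0, X=0) weight 1/16
  (Z=1, Y=1, X=0) weight 1/16
  (Z=2, Y=0, X=2) weight 1/48
  (Z=2, Y=1, X=2) weight 1/48
  (Z=3, Y=0, X=1) weight 1/18
  (Z=3, Y=1, X=1) weight 1/18
Group by Z:
  weight(Z=1) = 1/8
  weight(Z=2) = 1/24
  weight(Z=3) = 1/9
Total weight = 1/8 + 1/24 + 1/9 = 5/18
P(Z=1 | obs) = 1/8 / 5/18 = 9/20
P(Z=2 | obs) = 1/24 / 5/18 = 3/20
P(Z=3 | obs) = 1/9 / 5/18 = 2/5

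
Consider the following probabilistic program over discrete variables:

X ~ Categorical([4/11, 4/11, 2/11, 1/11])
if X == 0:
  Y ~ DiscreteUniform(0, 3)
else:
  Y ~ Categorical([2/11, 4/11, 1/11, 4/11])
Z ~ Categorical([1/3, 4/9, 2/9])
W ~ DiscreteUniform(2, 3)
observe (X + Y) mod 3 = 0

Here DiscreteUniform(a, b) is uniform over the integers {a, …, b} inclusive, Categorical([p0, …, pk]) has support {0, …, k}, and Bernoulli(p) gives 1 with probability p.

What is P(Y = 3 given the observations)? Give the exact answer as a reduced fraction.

Enumerate traces; 36 have nonzero weight after conditioning:
  (X=0, Y=0, Z=0, W=2) weight 1/66
  (X=0, Y=0, Z=0, W=3) weight 1/66
  (X=0, Y=0, Z=1, W=2) weight 2/99
  (X=0, Y=0, Z=1, W=3) weight 2/99
  (X=0, Y=0, Z=2, W=2) weight 1/99
  (X=0, Y=0, Z=2, W=3) weight 1/99
  (X=0, Y=3, Z=0, W=2) weight 1/66
  (X=0, Y=3, Z=0, W=3) weight 1/66
  (X=1, Y=2, Z=0, W=2) weight 2/363
  (X=2, Y=1, Z=0, W=2) weight 4/363
  … 26 more
Group by Y:
  weight(Y=0) = 13/121
  weight(Y=1) = 8/121
  weight(Y=2) = 4/121
  weight(Y=3) = 15/121
Total weight = 13/121 + 8/121 + 4/121 + 15/121 = 40/121
P(Y=0 | obs) = 13/121 / 40/121 = 13/40
P(Y=1 | obs) = 8/121 / 40/121 = 1/5
P(Y=2 | obs) = 4/121 / 40/121 = 1/10
P(Y=3 | obs) = 15/121 / 40/121 = 3/8

P(Y = 3 | obs) = 3/8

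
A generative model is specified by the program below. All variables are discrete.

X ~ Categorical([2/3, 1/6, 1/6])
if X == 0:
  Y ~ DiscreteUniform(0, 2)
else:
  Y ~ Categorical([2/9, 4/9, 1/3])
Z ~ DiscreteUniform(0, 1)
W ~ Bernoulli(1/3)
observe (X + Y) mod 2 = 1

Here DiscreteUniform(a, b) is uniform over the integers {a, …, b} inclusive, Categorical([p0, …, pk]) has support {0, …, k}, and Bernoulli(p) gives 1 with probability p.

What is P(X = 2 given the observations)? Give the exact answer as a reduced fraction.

Enumerate traces; 16 have nonzero weight after conditioning:
  (X=0, Y=1, Z=0, W=0) weight 2/27
  (X=0, Y=1, Z=0, W=1) weight 1/27
  (X=0, Y=1, Z=1, W=0) weight 2/27
  (X=0, Y=1, Z=1, W=1) weight 1/27
  (X=1, Y=0, Z=0, W=0) weight 1/81
  (X=1, Y=0, Z=0, W=1) weight 1/162
  (X=1, Y=0, Z=1, W=0) weight 1/81
  (X=1, Y=0, Z=1, W=1) weight 1/162
  (X=2, Y=1, Z=0, W=0) weight 2/81
  … 7 more
Group by X:
  weight(X=0) = 2/9
  weight(X=1) = 5/54
  weight(X=2) = 2/27
Total weight = 2/9 + 5/54 + 2/27 = 7/18
P(X=0 | obs) = 2/9 / 7/18 = 4/7
P(X=1 | obs) = 5/54 / 7/18 = 5/21
P(X=2 | obs) = 2/27 / 7/18 = 4/21

P(X = 2 | obs) = 4/21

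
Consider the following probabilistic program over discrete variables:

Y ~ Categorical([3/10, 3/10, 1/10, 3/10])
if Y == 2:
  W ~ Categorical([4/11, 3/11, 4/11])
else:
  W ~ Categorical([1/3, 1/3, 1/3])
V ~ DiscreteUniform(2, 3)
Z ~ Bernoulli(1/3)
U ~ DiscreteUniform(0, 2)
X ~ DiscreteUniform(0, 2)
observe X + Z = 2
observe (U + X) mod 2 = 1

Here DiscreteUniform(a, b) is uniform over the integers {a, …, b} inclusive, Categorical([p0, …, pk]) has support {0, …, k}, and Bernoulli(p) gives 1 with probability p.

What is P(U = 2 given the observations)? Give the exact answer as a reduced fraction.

P(U = 2 | obs) = 1/4

Enumerate traces; 72 have nonzero weight after conditioning:
  (Y=0, W=0, V=2, Z=0, U=1, X=2) weight 1/270
  (Y=0, W=0, V=2, Z=1, U=0, X=1) weight 1/540
  (Y=0, W=0, V=2, Z=1, U=2, X=1) weight 1/540
  (Y=0, W=0, V=3, Z=0, U=1, X=2) weight 1/270
  (Y=0, W=0, V=3, Z=1, U=0, X=1) weight 1/540
  (Y=0, W=0, V=3, Z=1, U=2, X=1) weight 1/540
  (Y=0, W=1, V=2, Z=0, U=1, X=2) weight 1/270
  (Y=0, W=1, V=2, Z=1, U=0, X=1) weight 1/540
  … 64 more
Group by U:
  weight(U=0) = 1/27
  weight(U=1) = 2/27
  weight(U=2) = 1/27
Total weight = 1/27 + 2/27 + 1/27 = 4/27
P(U=0 | obs) = 1/27 / 4/27 = 1/4
P(U=1 | obs) = 2/27 / 4/27 = 1/2
P(U=2 | obs) = 1/27 / 4/27 = 1/4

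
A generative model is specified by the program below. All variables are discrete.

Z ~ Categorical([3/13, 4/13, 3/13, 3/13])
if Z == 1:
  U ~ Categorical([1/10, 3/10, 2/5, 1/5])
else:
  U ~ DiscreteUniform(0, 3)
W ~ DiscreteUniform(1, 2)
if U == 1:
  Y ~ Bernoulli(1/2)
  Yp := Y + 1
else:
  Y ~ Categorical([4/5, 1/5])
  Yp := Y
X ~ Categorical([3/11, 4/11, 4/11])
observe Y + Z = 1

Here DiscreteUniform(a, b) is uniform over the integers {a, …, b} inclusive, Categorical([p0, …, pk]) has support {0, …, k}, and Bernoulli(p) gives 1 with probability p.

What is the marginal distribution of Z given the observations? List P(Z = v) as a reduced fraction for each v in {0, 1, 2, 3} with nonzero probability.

P(Z=0) = 165/733, P(Z=1) = 568/733

Enumerate traces; 48 have nonzero weight after conditioning:
  (Z=0, U=0, W=1, Y=1, X=0) weight 9/5720
  (Z=0, U=0, W=1, Y=1, X=1) weight 3/1430
  (Z=0, U=0, W=1, Y=1, X=2) weight 3/1430
  (Z=0, U=0, W=2, Y=1, X=0) weight 9/5720
  (Z=0, U=0, W=2, Y=1, X=1) weight 3/1430
  (Z=0, U=0, W=2, Y=1, X=2) weight 3/1430
  (Z=0, U=1, W=1, Y=1, X=0) weight 9/2288
  (Z=0, U=1, W=1, Y=1, X=1) weight 3/572
  (Z=1, U=0, W=1, Y=0, X=0) weight 12/3575
  … 39 more
Group by Z:
  weight(Z=0) = 33/520
  weight(Z=1) = 71/325
Total weight = 33/520 + 71/325 = 733/2600
P(Z=0 | obs) = 33/520 / 733/2600 = 165/733
P(Z=1 | obs) = 71/325 / 733/2600 = 568/733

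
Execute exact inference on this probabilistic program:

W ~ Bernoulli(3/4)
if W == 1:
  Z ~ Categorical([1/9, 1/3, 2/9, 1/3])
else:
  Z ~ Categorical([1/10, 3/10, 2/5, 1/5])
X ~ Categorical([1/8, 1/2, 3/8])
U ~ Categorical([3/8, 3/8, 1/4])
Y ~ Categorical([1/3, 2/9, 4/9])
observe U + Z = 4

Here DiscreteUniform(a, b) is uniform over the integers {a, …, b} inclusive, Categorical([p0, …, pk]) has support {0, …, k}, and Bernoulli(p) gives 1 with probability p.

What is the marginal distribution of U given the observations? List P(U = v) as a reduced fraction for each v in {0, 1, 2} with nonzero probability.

P(U=1) = 27/43, P(U=2) = 16/43

Enumerate traces; 36 have nonzero weight after conditioning:
  (W=0, Z=2, X=0, U=2, Y=0) weight 1/960
  (W=0, Z=2, X=0, U=2, Y=1) weight 1/1440
  (W=0, Z=2, X=0, U=2, Y=2) weight 1/720
  (W=0, Z=2, X=1, U=2, Y=0) weight 1/240
  (W=0, Z=2, X=1, U=2, Y=1) weight 1/360
  (W=0, Z=2, X=1, U=2, Y=2) weight 1/180
  (W=0, Z=2, X=2, U=2, Y=0) weight 1/320
  (W=0, Z=2, X=2, U=2, Y=1) weight 1/480
  (W=0, Z=3, X=0, U=1, Y=0) weight 1/1280
  … 27 more
Group by U:
  weight(U=1) = 9/80
  weight(U=2) = 1/15
Total weight = 9/80 + 1/15 = 43/240
P(U=1 | obs) = 9/80 / 43/240 = 27/43
P(U=2 | obs) = 1/15 / 43/240 = 16/43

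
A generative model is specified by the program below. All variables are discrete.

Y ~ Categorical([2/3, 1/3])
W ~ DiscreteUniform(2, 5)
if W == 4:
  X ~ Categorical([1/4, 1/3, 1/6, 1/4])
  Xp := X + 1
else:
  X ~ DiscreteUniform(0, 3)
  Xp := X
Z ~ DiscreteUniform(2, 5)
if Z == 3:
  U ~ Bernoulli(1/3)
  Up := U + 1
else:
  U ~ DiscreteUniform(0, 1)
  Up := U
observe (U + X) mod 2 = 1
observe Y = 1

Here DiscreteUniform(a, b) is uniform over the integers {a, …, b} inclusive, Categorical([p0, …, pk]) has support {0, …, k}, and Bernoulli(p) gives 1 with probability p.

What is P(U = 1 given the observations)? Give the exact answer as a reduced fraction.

Enumerate traces; 64 have nonzero weight after conditioning:
  (Y=1, W=2, X=0, Z=2, U=1) weight 1/384
  (Y=1, W=2, X=0, Z=3, U=1) weight 1/576
  (Y=1, W=2, X=0, Z=4, U=1) weight 1/384
  (Y=1, W=2, X=0, Z=5, U=1) weight 1/384
  (Y=1, W=2, X=1, Z=2, U=0) weight 1/384
  (Y=1, W=2, X=1, Z=3, U=0) weight 1/288
  (Y=1, W=2, X=1, Z=4, U=0) weight 1/384
  (Y=1, W=2, X=1, Z=5, U=0) weight 1/384
  … 56 more
Group by U:
  weight(U=0) = 325/3456
  weight(U=1) = 253/3456
Total weight = 325/3456 + 253/3456 = 289/1728
P(U=0 | obs) = 325/3456 / 289/1728 = 325/578
P(U=1 | obs) = 253/3456 / 289/1728 = 253/578

P(U = 1 | obs) = 253/578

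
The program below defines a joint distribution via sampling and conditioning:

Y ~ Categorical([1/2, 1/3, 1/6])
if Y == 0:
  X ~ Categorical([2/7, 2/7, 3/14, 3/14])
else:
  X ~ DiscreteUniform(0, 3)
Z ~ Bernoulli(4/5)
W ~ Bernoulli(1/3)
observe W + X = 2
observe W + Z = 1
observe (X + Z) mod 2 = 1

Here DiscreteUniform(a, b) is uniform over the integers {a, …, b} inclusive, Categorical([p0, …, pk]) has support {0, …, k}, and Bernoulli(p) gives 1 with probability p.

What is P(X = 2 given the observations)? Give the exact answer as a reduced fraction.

Enumerate traces; 6 have nonzero weight after conditioning:
  (Y=0, X=1, Z=0, W=1) weight 1/105
  (Y=0, X=2, Z=1, W=0) weight 2/35
  (Y=1, X=1, Z=0, W=1) weight 1/180
  (Y=1, X=2, Z=1, W=0) weight 2/45
  (Y=2, X=1, Z=0, W=1) weight 1/360
  (Y=2, X=2, Z=1, W=0) weight 1/45
Group by X:
  weight(X=1) = 1/56
  weight(X=2) = 13/105
Total weight = 1/56 + 13/105 = 17/120
P(X=1 | obs) = 1/56 / 17/120 = 15/119
P(X=2 | obs) = 13/105 / 17/120 = 104/119

P(X = 2 | obs) = 104/119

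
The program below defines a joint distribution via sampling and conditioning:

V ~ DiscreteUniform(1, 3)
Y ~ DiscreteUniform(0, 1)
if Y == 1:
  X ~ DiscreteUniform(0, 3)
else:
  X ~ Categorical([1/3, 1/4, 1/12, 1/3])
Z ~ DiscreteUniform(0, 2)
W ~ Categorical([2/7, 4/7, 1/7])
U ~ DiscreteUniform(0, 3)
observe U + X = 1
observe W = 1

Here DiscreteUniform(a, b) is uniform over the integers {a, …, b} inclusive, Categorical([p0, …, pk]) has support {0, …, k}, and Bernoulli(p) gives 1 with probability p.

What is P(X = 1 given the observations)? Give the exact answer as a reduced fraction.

P(X = 1 | obs) = 6/13

Enumerate traces; 36 have nonzero weight after conditioning:
  (V=1, Y=0, X=0, Z=0, W=1, U=1) weight 1/378
  (V=1, Y=0, X=0, Z=1, W=1, U=1) weight 1/378
  (V=1, Y=0, X=0, Z=2, W=1, U=1) weight 1/378
  (V=1, Y=0, X=1, Z=0, W=1, U=0) weight 1/504
  (V=1, Y=0, X=1, Z=1, W=1, U=0) weight 1/504
  (V=1, Y=0, X=1, Z=2, W=1, U=0) weight 1/504
  (V=1, Y=1, X=0, Z=0, W=1, U=1) weight 1/504
  (V=1, Y=1, X=0, Z=1, W=1, U=1) weight 1/504
  … 28 more
Group by X:
  weight(X=0) = 1/24
  weight(X=1) = 1/28
Total weight = 1/24 + 1/28 = 13/168
P(X=0 | obs) = 1/24 / 13/168 = 7/13
P(X=1 | obs) = 1/28 / 13/168 = 6/13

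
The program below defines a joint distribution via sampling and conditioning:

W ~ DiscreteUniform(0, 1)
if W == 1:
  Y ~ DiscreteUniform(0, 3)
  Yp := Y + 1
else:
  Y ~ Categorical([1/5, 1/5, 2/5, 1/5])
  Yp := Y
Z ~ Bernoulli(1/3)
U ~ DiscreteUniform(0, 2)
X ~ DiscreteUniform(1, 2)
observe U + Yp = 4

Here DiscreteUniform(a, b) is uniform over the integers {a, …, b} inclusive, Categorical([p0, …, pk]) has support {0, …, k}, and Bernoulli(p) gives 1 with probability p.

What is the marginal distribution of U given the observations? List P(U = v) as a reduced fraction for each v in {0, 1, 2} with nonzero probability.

P(U=0) = 5/27, P(U=1) = 1/3, P(U=2) = 13/27

Enumerate traces; 20 have nonzero weight after conditioning:
  (W=0, Y=2, Z=0, U=2, X=1) weight 1/45
  (W=0, Y=2, Z=0, U=2, X=2) weight 1/45
  (W=0, Y=2, Z=1, U=2, X=1) weight 1/90
  (W=0, Y=2, Z=1, U=2, X=2) weight 1/90
  (W=0, Y=3, Z=0, U=1, X=1) weight 1/90
  (W=0, Y=3, Z=0, U=1, X=2) weight 1/90
  (W=0, Y=3, Z=1, U=1, X=1) weight 1/180
  (W=0, Y=3, Z=1, U=1, X=2) weight 1/180
  (W=1, Y=3, Z=0, U=0, X=1) weight 1/72
  … 11 more
Group by U:
  weight(U=0) = 1/24
  weight(U=1) = 3/40
  weight(U=2) = 13/120
Total weight = 1/24 + 3/40 + 13/120 = 9/40
P(U=0 | obs) = 1/24 / 9/40 = 5/27
P(U=1 | obs) = 3/40 / 9/40 = 1/3
P(U=2 | obs) = 13/120 / 9/40 = 13/27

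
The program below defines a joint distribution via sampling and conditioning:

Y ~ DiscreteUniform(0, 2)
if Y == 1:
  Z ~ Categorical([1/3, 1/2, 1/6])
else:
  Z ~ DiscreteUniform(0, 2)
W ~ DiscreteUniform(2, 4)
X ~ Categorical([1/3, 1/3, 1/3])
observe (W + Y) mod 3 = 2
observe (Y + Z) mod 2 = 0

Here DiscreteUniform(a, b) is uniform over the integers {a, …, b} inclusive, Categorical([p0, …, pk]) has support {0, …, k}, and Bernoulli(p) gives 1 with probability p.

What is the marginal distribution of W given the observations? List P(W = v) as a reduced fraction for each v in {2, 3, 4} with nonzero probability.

P(W=2) = 4/11, P(W=3) = 4/11, P(W=4) = 3/11

Enumerate traces; 15 have nonzero weight after conditioning:
  (Y=0, Z=0, W=2, X=0) weight 1/81
  (Y=0, Z=0, W=2, X=1) weight 1/81
  (Y=0, Z=0, W=2, X=2) weight 1/81
  (Y=0, Z=2, W=2, X=0) weight 1/81
  (Y=0, Z=2, W=2, X=1) weight 1/81
  (Y=0, Z=2, W=2, X=2) weight 1/81
  (Y=1, Z=1, W=4, X=0) weight 1/54
  (Y=1, Z=1, W=4, X=1) weight 1/54
  (Y=2, Z=0, W=3, X=0) weight 1/81
  … 6 more
Group by W:
  weight(W=2) = 2/27
  weight(W=3) = 2/27
  weight(W=4) = 1/18
Total weight = 2/27 + 2/27 + 1/18 = 11/54
P(W=2 | obs) = 2/27 / 11/54 = 4/11
P(W=3 | obs) = 2/27 / 11/54 = 4/11
P(W=4 | obs) = 1/18 / 11/54 = 3/11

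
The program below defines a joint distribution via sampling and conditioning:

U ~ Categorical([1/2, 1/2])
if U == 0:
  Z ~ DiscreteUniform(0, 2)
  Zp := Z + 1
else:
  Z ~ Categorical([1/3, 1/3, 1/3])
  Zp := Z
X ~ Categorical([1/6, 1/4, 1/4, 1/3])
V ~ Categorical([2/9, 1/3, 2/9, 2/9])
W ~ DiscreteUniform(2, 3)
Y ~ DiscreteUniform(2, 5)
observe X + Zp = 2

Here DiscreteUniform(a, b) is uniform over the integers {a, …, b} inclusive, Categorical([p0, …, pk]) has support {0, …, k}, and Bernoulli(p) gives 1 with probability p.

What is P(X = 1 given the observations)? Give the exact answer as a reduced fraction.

Enumerate traces; 160 have nonzero weight after conditioning:
  (U=0, Z=0, X=1, V=0, W=2, Y=2) weight 1/864
  (U=0, Z=0, X=1, V=0, W=2, Y=3) weight 1/864
  (U=0, Z=0, X=1, V=0, W=2, Y=4) weight 1/864
  (U=0, Z=0, X=1, V=0, W=2, Y=5) weight 1/864
  (U=0, Z=0, X=1, V=0, W=3, Y=2) weight 1/864
  (U=0, Z=0, X=1, V=0, W=3, Y=3) weight 1/864
  (U=0, Z=0, X=1, V=0, W=3, Y=4) weight 1/864
  (U=0, Z=0, X=1, V=0, W=3, Y=5) weight 1/864
  (U=0, Z=1, X=0, V=0, W=2, Y=2) weight 1/1296
  (U=1, Z=0, X=2, V=0, W=2, Y=2) weight 1/864
  … 150 more
Group by X:
  weight(X=0) = 1/18
  weight(X=1) = 1/12
  weight(X=2) = 1/24
Total weight = 1/18 + 1/12 + 1/24 = 13/72
P(X=0 | obs) = 1/18 / 13/72 = 4/13
P(X=1 | obs) = 1/12 / 13/72 = 6/13
P(X=2 | obs) = 1/24 / 13/72 = 3/13

P(X = 1 | obs) = 6/13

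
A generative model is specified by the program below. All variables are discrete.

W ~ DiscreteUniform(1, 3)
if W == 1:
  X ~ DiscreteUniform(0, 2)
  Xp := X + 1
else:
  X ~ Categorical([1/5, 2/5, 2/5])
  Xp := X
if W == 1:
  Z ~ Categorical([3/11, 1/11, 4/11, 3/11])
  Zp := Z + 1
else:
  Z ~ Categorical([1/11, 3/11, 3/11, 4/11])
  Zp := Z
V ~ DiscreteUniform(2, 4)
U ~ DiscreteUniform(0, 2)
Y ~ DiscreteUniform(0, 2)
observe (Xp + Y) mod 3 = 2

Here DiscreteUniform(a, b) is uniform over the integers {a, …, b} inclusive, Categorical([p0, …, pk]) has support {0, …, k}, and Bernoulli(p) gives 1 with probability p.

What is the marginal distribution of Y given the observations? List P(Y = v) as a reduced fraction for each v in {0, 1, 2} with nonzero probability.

P(Y=0) = 17/45, P(Y=1) = 17/45, P(Y=2) = 11/45

Enumerate traces; 324 have nonzero weight after conditioning:
  (W=1, X=0, Z=0, V=2, U=0, Y=1) weight 1/891
  (W=1, X=0, Z=0, V=2, U=1, Y=1) weight 1/891
  (W=1, X=0, Z=0, V=2, U=2, Y=1) weight 1/891
  (W=1, X=0, Z=0, V=3, U=0, Y=1) weight 1/891
  (W=1, X=0, Z=0, V=3, U=1, Y=1) weight 1/891
  (W=1, X=0, Z=0, V=3, U=2, Y=1) weight 1/891
  (W=1, X=0, Z=0, V=4, U=0, Y=1) weight 1/891
  (W=1, X=0, Z=0, V=4, U=1, Y=1) weight 1/891
  (W=1, X=1, Z=0, V=2, U=0, Y=0) weight 1/891
  (W=1, X=2, Z=0, V=2, U=0, Y=2) weight 1/891
  … 314 more
Group by Y:
  weight(Y=0) = 17/135
  weight(Y=1) = 17/135
  weight(Y=2) = 11/135
Total weight = 17/135 + 17/135 + 11/135 = 1/3
P(Y=0 | obs) = 17/135 / 1/3 = 17/45
P(Y=1 | obs) = 17/135 / 1/3 = 17/45
P(Y=2 | obs) = 11/135 / 1/3 = 11/45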